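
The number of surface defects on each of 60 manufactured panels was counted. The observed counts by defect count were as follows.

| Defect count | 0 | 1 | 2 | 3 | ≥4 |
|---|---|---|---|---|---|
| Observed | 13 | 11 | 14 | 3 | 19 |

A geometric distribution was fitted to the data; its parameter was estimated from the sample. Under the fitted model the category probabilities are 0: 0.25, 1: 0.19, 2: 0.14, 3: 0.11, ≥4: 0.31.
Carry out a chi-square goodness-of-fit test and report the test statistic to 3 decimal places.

Expected counts E_i = n·p_i: 60×0.25 = 15, 60×0.19 = 11.4, 60×0.14 = 8.4, 60×0.11 = 6.6, 60×0.31 = 18.6.
cat         O        E   (O−E)²/E
0          13       15     0.2667
1          11     11.4     0.0140
2          14      8.4     3.7333
3           3      6.6     1.9636
≥4         19     18.6     0.0086
Sum = 5.986

5.986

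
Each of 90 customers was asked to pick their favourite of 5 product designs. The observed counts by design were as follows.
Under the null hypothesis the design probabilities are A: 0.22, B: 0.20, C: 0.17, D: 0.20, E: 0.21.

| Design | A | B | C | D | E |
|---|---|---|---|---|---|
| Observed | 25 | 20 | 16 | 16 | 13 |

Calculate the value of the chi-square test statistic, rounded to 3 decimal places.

Expected counts E_i = n·p_i: 90×0.22 = 19.8, 90×0.20 = 18, 90×0.17 = 15.3, 90×0.20 = 18, 90×0.21 = 18.9.
χ² = (25−19.8)²/19.8 + (20−18)²/18 + (16−15.3)²/15.3 + (16−18)²/18 + (13−18.9)²/18.9
   = 1.3657 + 0.2222 + 0.0320 + 0.2222 + 1.8418
Sum = 3.684

3.684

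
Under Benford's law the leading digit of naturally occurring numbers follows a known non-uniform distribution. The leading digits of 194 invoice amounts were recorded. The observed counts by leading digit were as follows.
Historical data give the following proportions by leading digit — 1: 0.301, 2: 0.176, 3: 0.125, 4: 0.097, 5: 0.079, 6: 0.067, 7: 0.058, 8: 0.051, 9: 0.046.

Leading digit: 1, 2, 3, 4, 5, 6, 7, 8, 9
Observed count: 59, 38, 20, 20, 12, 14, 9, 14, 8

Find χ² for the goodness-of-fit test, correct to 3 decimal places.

4.310

Expected counts E_i = n·p_i: 194×0.301 = 58.394, 194×0.176 = 34.144, 194×0.125 = 24.25, 194×0.097 = 18.818, 194×0.079 = 15.326, 194×0.067 = 12.998, 194×0.058 = 11.252, 194×0.051 = 9.894, 194×0.046 = 8.924.
cat         O        E   (O−E)²/E
1          59   58.394     0.0063
2          38   34.144     0.4355
3          20    24.25     0.7448
4          20   18.818     0.0742
5          12   15.326     0.7218
6          14   12.998     0.0772
7           9   11.252     0.4507
8          14    9.894     1.7040
9           8    8.924     0.0957
Sum = 4.310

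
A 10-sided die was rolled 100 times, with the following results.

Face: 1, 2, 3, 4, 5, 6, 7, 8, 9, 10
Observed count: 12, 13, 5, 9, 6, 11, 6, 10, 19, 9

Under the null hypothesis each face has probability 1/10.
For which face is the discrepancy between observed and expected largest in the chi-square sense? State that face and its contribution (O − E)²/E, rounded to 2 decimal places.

Under H₀ each category has probability 1/10, so each expected count is 100/10 = 10.
cat         O        E   (O−E)²/E
1          12       10      0.400
2          13       10      0.900
3           5       10      2.500
4           9       10      0.100
5           6       10      1.600
6          11       10      0.100
7           6       10      1.600
8          10       10      0.000
9          19       10      8.100
10          9       10      0.100
The largest term is for 9: 8.10.

9, 8.10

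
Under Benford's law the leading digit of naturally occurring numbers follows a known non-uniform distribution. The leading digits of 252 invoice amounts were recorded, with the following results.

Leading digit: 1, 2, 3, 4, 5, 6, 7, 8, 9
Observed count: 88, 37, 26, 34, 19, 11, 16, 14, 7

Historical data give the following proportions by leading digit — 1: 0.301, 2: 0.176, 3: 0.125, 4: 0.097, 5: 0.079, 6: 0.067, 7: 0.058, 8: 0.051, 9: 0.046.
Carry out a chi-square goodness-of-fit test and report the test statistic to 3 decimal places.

12.005

Expected counts E_i = n·p_i: 252×0.301 = 75.852, 252×0.176 = 44.352, 252×0.125 = 31.5, 252×0.097 = 24.444, 252×0.079 = 19.908, 252×0.067 = 16.884, 252×0.058 = 14.616, 252×0.051 = 12.852, 252×0.046 = 11.592.
1: (88 − 75.852)²/75.852 = 147.573904/75.852 = 1.9456
2: (37 − 44.352)²/44.352 = 54.051904/44.352 = 1.2187
3: (26 − 31.5)²/31.5 = 30.25/31.5 = 0.9603
4: (34 − 24.444)²/24.444 = 91.317136/24.444 = 3.7358
5: (19 − 19.908)²/19.908 = 0.824464/19.908 = 0.0414
6: (11 − 16.884)²/16.884 = 34.621456/16.884 = 2.0505
7: (16 − 14.616)²/14.616 = 1.915456/14.616 = 0.1311
8: (14 − 12.852)²/12.852 = 1.317904/12.852 = 0.1025
9: (7 − 11.592)²/11.592 = 21.086464/11.592 = 1.8191
Sum = 12.005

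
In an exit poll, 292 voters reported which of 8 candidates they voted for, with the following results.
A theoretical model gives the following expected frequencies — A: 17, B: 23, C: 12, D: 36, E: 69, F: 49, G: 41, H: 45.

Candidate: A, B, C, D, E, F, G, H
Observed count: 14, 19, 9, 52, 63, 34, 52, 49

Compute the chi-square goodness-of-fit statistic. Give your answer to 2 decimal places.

17.51

cat         O        E   (O−E)²/E
A          14       17      0.529
B          19       23      0.696
C           9       12      0.750
D          52       36      7.111
E          63       69      0.522
F          34       49      4.592
G          52       41      2.951
H          49       45      0.356
Sum = 17.51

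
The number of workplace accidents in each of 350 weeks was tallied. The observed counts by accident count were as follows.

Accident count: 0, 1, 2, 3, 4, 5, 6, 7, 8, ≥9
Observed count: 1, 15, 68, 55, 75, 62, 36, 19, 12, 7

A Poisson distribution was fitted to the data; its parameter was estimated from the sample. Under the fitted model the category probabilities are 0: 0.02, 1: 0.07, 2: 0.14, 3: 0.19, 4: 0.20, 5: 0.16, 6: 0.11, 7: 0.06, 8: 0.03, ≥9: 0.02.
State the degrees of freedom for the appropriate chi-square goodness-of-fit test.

8

There are k = 10 categories and 1 parameter estimated from the data, so df = 10 − 1 − 1 = 8.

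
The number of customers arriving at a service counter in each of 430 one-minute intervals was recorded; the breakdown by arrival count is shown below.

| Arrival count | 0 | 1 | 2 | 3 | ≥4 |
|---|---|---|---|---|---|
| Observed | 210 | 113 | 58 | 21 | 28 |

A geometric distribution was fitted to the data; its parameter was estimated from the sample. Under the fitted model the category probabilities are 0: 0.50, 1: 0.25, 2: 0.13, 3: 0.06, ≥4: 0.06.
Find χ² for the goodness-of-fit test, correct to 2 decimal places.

Expected counts E_i = n·p_i: 430×0.50 = 215, 430×0.25 = 107.5, 430×0.13 = 55.9, 430×0.06 = 25.8, 430×0.06 = 25.8.
χ² = (210−215)²/215 + (113−107.5)²/107.5 + (58−55.9)²/55.9 + (21−25.8)²/25.8 + (28−25.8)²/25.8
   = 0.116 + 0.281 + 0.079 + 0.893 + 0.188
Sum = 1.56

1.56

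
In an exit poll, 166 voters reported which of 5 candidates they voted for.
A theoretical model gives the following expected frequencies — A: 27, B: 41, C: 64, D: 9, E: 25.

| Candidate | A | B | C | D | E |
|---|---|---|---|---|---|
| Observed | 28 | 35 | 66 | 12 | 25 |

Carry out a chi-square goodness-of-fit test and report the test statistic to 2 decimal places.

cat         O        E   (O−E)²/E
A          28       27      0.037
B          35       41      0.878
C          66       64      0.063
D          12        9      1.000
E          25       25      0.000
Sum = 1.98

1.98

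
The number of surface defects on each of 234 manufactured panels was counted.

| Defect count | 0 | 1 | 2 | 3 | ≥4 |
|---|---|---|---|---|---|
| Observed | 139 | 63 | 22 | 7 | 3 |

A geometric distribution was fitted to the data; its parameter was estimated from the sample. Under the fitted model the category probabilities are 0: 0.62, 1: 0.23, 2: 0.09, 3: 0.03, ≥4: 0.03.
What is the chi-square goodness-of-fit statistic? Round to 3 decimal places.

Expected counts E_i = n·p_i: 234×0.62 = 145.08, 234×0.23 = 53.82, 234×0.09 = 21.06, 234×0.03 = 7.02, 234×0.03 = 7.02.
χ² = (139−145.08)²/145.08 + (63−53.82)²/53.82 + (22−21.06)²/21.06 + (7−7.02)²/7.02 + (3−7.02)²/7.02
   = 0.2548 + 1.5658 + 0.0420 + 0.0001 + 2.3021
Sum = 4.165

4.165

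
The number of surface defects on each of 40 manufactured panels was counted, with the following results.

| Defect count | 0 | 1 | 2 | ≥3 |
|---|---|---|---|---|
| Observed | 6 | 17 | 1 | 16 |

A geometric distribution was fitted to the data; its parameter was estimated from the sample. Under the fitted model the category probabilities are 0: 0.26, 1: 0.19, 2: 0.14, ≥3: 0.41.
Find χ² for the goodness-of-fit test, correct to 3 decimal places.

17.276

Expected counts E_i = n·p_i: 40×0.26 = 10.4, 40×0.19 = 7.6, 40×0.14 = 5.6, 40×0.41 = 16.4.
cat         O        E   (O−E)²/E
0           6     10.4     1.8615
1          17      7.6    11.6263
2           1      5.6     3.7786
≥3         16     16.4     0.0098
Sum = 17.276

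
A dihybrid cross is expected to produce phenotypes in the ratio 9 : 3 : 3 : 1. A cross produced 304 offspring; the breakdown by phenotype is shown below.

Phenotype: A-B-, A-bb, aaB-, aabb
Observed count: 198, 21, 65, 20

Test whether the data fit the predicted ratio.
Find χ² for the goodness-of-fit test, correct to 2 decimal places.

Ratio total = 16. Expected counts: 304×9/16 = 171, 304×3/16 = 57, 304×3/16 = 57, 304×1/16 = 19.
A-B-: (198 − 171)²/171 = 729/171 = 4.263
A-bb: (21 − 57)²/57 = 1296/57 = 22.737
aaB-: (65 − 57)²/57 = 64/57 = 1.123
aabb: (20 − 19)²/19 = 1/19 = 0.053
Sum = 28.18

28.18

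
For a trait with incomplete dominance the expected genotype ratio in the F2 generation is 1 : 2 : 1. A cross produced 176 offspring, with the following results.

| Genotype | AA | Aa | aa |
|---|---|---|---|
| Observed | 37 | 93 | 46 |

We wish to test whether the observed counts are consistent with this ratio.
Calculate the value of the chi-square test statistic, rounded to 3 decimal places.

Ratio total = 4. Expected counts: 176×1/4 = 44, 176×2/4 = 88, 176×1/4 = 44.
cat         O        E   (O−E)²/E
AA         37       44     1.1136
Aa         93       88     0.2841
aa         46       44     0.0909
Sum = 1.489

1.489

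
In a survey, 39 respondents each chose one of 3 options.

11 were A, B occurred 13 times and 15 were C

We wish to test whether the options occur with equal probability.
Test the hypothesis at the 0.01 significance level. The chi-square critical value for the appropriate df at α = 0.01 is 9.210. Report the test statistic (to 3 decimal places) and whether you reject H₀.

0.615; do not reject

Expected count for each of the 3 categories: 39/3 = 13.
A: (11 − 13)²/13 = 4/13 = 0.3077
B: (13 − 13)²/13 = 0/13 = 0.0000
C: (15 − 13)²/13 = 4/13 = 0.3077
Sum = 0.615
df = 2. Since 0.615 < 9.210, we do not reject H₀.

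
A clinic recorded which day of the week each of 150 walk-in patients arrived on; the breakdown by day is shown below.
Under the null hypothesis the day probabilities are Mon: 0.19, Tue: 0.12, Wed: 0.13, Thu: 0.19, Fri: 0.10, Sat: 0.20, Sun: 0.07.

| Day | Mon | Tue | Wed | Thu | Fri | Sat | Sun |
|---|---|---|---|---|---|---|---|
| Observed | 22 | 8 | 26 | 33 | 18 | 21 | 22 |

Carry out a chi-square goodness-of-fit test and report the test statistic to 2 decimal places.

25.81

Expected counts E_i = n·p_i: 150×0.19 = 28.5, 150×0.12 = 18, 150×0.13 = 19.5, 150×0.19 = 28.5, 150×0.10 = 15, 150×0.20 = 30, 150×0.07 = 10.5.
χ² = (22−28.5)²/28.5 + (8−18)²/18 + (26−19.5)²/19.5 + (33−28.5)²/28.5 + (18−15)²/15 + (21−30)²/30 + (22−10.5)²/10.5
   = 1.482 + 5.556 + 2.167 + 0.711 + 0.600 + 2.700 + 12.595
Sum = 25.81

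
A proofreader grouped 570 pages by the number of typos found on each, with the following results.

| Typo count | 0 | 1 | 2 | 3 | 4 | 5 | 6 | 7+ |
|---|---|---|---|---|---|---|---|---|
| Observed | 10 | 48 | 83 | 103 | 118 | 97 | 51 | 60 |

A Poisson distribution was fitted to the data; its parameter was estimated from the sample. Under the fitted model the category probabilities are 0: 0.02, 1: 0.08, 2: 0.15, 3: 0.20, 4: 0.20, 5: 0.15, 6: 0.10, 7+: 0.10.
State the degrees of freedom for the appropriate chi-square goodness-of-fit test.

6

There are k = 8 categories and 1 parameter estimated from the data, so df = 8 − 1 − 1 = 6.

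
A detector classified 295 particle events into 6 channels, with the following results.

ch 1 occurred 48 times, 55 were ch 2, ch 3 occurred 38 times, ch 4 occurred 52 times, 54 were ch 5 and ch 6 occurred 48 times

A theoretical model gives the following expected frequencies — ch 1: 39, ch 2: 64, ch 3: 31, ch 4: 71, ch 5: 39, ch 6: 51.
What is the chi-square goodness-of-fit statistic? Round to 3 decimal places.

15.953

χ² = (48−39)²/39 + (55−64)²/64 + (38−31)²/31 + (52−71)²/71 + (54−39)²/39 + (48−51)²/51
   = 2.0769 + 1.2656 + 1.5806 + 5.0845 + 5.7692 + 0.1765
Sum = 15.953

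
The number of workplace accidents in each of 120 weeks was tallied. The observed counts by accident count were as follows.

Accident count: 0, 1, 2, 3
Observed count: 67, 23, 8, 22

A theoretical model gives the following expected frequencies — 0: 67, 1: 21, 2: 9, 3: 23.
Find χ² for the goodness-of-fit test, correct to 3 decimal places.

cat         O        E   (O−E)²/E
0          67       67     0.0000
1          23       21     0.1905
2           8        9     0.1111
3          22       23     0.0435
Sum = 0.345

0.345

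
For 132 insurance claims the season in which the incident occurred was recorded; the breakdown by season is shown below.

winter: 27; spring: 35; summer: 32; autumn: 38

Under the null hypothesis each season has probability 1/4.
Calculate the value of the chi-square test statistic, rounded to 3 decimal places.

2.000

Under H₀ each category has probability 1/4, so each expected count is 132/4 = 33.
winter: (27 − 33)²/33 = 36/33 = 1.0909
spring: (35 − 33)²/33 = 4/33 = 0.1212
summer: (32 − 33)²/33 = 1/33 = 0.0303
autumn: (38 − 33)²/33 = 25/33 = 0.7576
Sum = 2.000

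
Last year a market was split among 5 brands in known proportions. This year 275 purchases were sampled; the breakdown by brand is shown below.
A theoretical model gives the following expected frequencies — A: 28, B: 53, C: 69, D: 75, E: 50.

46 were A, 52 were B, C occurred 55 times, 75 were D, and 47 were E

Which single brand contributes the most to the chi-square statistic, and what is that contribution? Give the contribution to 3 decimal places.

χ² = (46−28)²/28 + (52−53)²/53 + (55−69)²/69 + (75−75)²/75 + (47−50)²/50
   = 11.5714 + 0.0189 + 2.8406 + 0.0000 + 0.1800
The largest term is for A: 11.571.

A, 11.571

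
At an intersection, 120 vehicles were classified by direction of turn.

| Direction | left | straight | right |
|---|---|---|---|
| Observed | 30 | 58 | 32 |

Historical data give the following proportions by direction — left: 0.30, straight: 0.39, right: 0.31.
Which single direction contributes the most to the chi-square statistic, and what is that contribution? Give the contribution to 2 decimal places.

straight, 2.68

Expected counts E_i = n·p_i: 120×0.30 = 36, 120×0.39 = 46.8, 120×0.31 = 37.2.
χ² = (30−36)²/36 + (58−46.8)²/46.8 + (32−37.2)²/37.2
   = 1.000 + 2.680 + 0.727
The largest term is for straight: 2.68.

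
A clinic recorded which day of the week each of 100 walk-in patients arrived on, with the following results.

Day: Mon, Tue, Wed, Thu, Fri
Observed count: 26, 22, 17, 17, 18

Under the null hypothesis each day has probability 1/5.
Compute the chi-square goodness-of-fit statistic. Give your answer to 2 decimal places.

3.10

Expected count for each of the 5 categories: 100/5 = 20.
cat         O        E   (O−E)²/E
Mon        26       20      1.800
Tue        22       20      0.200
Wed        17       20      0.450
Thu        17       20      0.450
Fri        18       20      0.200
Sum = 3.10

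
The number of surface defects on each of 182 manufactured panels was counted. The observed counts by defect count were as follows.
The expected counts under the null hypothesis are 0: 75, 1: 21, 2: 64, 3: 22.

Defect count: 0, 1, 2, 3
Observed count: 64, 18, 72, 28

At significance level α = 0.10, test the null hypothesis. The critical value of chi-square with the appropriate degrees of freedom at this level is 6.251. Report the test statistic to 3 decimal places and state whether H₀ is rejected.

4.678; do not reject

0: (64 − 75)²/75 = 121/75 = 1.6133
1: (18 − 21)²/21 = 9/21 = 0.4286
2: (72 − 64)²/64 = 64/64 = 1.0000
3: (28 − 22)²/22 = 36/22 = 1.6364
Sum = 4.678
df = 3. Since 4.678 < 6.251, we do not reject H₀.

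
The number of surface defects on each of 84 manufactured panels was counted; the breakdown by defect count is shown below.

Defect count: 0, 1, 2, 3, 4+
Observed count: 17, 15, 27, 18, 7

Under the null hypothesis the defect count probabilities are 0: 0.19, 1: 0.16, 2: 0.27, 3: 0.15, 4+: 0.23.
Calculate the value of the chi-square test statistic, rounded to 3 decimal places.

11.242

Expected counts E_i = n·p_i: 84×0.19 = 15.96, 84×0.16 = 13.44, 84×0.27 = 22.68, 84×0.15 = 12.6, 84×0.23 = 19.32.
0: (17 − 15.96)²/15.96 = 1.0816/15.96 = 0.0678
1: (15 − 13.44)²/13.44 = 2.4336/13.44 = 0.1811
2: (27 − 22.68)²/22.68 = 18.6624/22.68 = 0.8229
3: (18 − 12.6)²/12.6 = 29.16/12.6 = 2.3143
4+: (7 − 19.32)²/19.32 = 151.7824/19.32 = 7.8562
Sum = 11.242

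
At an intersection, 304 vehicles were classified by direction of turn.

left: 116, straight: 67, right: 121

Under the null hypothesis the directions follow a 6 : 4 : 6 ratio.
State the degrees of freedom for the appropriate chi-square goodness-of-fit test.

There are k = 3 categories and no parameters were estimated from the data, so df = 3 − 1 = 2.

2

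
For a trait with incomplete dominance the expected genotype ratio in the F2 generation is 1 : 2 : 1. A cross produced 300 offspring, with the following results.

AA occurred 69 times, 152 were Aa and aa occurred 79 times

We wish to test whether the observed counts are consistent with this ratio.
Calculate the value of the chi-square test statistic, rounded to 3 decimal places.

0.720

Ratio total = 4. Expected counts: 300×1/4 = 75, 300×2/4 = 150, 300×1/4 = 75.
AA: (69 − 75)²/75 = 36/75 = 0.4800
Aa: (152 − 150)²/150 = 4/150 = 0.0267
aa: (79 − 75)²/75 = 16/75 = 0.2133
Sum = 0.720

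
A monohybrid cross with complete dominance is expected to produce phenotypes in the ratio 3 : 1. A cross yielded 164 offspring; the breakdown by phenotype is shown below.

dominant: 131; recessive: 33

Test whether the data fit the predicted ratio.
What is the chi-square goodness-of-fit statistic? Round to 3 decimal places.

Ratio total = 4. Expected counts: 164×3/4 = 123, 164×1/4 = 41.
dominant: (131 − 123)²/123 = 64/123 = 0.5203
recessive: (33 − 41)²/41 = 64/41 = 1.5610
Sum = 2.081

2.081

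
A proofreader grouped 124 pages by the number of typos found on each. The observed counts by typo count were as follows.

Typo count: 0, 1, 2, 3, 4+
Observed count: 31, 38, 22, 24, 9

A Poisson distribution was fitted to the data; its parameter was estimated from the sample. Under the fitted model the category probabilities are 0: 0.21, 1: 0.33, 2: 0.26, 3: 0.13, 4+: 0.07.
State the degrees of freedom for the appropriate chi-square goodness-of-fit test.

3

There are k = 5 categories and 1 parameter estimated from the data, so df = 5 − 1 − 1 = 3.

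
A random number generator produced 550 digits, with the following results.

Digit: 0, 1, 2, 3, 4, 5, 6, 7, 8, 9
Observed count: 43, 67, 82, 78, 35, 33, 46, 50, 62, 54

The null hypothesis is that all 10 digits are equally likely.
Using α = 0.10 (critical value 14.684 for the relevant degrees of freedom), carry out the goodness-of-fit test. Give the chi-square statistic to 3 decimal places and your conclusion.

Under H₀ each category has probability 1/10, so each expected count is 550/10 = 55.
χ² = (43−55)²/55 + (67−55)²/55 + (82−55)²/55 + (78−55)²/55 + (35−55)²/55 + (33−55)²/55 + (46−55)²/55 + (50−55)²/55 + (62−55)²/55 + (54−55)²/55
   = 2.6182 + 2.6182 + 13.2545 + 9.6182 + 7.2727 + 8.8000 + 1.4727 + 0.4545 + 0.8909 + 0.0182
Sum = 47.018
df = 9. Since 47.018 > 14.684, we reject H₀.

47.018; reject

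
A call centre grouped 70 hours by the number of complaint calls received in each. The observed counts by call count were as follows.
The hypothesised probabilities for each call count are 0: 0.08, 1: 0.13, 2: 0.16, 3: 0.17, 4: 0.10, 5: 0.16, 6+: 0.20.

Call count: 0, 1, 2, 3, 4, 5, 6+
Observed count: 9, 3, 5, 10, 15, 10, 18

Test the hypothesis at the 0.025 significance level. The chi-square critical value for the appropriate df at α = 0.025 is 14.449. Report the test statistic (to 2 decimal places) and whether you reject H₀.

Expected counts E_i = n·p_i: 70×0.08 = 5.6, 70×0.13 = 9.1, 70×0.16 = 11.2, 70×0.17 = 11.9, 70×0.10 = 7, 70×0.16 = 11.2, 70×0.20 = 14.
cat         O        E   (O−E)²/E
0           9      5.6      2.064
1           3      9.1      4.089
2           5     11.2      3.432
3          10     11.9      0.303
4          15        7      9.143
5          10     11.2      0.129
6+         18       14      1.143
Sum = 20.30
df = 6. Since 20.30 > 14.449, we reject H₀.

20.30; reject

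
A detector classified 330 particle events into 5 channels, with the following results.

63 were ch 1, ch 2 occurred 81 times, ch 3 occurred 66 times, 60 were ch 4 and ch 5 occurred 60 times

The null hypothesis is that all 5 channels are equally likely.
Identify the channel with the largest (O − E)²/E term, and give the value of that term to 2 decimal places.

ch 2, 3.41

Under H₀ each category has probability 1/5, so each expected count is 330/5 = 66.
χ² = (63−66)²/66 + (81−66)²/66 + (66−66)²/66 + (60−66)²/66 + (60−66)²/66
   = 0.136 + 3.409 + 0.000 + 0.545 + 0.545
The largest term is for ch 2: 3.41.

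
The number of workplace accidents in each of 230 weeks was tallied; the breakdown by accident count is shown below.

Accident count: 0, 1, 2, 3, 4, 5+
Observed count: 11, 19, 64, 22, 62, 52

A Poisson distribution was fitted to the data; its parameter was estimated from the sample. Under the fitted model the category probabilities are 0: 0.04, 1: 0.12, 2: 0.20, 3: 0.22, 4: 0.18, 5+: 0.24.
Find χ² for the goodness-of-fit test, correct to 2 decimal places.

Expected counts E_i = n·p_i: 230×0.04 = 9.2, 230×0.12 = 27.6, 230×0.20 = 46, 230×0.22 = 50.6, 230×0.18 = 41.4, 230×0.24 = 55.2.
cat         O        E   (O−E)²/E
0          11      9.2      0.352
1          19     27.6      2.680
2          64       46      7.043
3          22     50.6     16.165
4          62     41.4     10.250
5+         52     55.2      0.186
Sum = 36.68

36.68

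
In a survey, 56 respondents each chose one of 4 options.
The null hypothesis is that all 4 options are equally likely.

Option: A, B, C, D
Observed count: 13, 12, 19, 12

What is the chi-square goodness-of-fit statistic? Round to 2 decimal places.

Expected count for each of the 4 categories: 56/4 = 14.
cat         O        E   (O−E)²/E
A          13       14      0.071
B          12       14      0.286
C          19       14      1.786
D          12       14      0.286
Sum = 2.43

2.43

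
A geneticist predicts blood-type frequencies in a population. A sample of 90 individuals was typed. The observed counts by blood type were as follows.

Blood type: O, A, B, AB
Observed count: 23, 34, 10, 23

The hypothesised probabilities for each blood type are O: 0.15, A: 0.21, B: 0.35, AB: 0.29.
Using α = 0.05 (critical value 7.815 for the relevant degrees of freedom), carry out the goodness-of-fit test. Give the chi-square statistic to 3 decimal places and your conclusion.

Expected counts E_i = n·p_i: 90×0.15 = 13.5, 90×0.21 = 18.9, 90×0.35 = 31.5, 90×0.29 = 26.1.
O: (23 − 13.5)²/13.5 = 90.25/13.5 = 6.6852
A: (34 − 18.9)²/18.9 = 228.01/18.9 = 12.0640
B: (10 − 31.5)²/31.5 = 462.25/31.5 = 14.6746
AB: (23 − 26.1)²/26.1 = 9.61/26.1 = 0.3682
Sum = 33.792
df = 3. Since 33.792 > 7.815, we reject H₀.

33.792; reject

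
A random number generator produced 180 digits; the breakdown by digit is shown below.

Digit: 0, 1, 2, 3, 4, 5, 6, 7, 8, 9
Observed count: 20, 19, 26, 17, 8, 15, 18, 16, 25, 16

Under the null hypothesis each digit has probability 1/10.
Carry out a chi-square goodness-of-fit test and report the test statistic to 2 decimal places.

13.11

Expected count for each of the 10 categories: 180/10 = 18.
0: (20 − 18)²/18 = 4/18 = 0.222
1: (19 − 18)²/18 = 1/18 = 0.056
2: (26 − 18)²/18 = 64/18 = 3.556
3: (17 − 18)²/18 = 1/18 = 0.056
4: (8 − 18)²/18 = 100/18 = 5.556
5: (15 − 18)²/18 = 9/18 = 0.500
6: (18 − 18)²/18 = 0/18 = 0.000
7: (16 − 18)²/18 = 4/18 = 0.222
8: (25 − 18)²/18 = 49/18 = 2.722
9: (16 − 18)²/18 = 4/18 = 0.222
Sum = 13.11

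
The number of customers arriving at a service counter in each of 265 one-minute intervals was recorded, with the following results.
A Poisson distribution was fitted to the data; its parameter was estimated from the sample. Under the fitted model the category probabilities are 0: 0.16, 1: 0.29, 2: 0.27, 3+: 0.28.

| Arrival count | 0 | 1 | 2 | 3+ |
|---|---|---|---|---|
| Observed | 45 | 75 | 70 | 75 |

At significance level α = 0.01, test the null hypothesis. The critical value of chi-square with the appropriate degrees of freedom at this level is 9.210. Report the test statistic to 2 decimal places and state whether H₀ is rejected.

0.25; do not reject

Expected counts E_i = n·p_i: 265×0.16 = 42.4, 265×0.29 = 76.85, 265×0.27 = 71.55, 265×0.28 = 74.2.
cat         O        E   (O−E)²/E
0          45     42.4      0.159
1          75    76.85      0.045
2          70    71.55      0.034
3+         75     74.2      0.009
Sum = 0.25
df = 2. Since 0.25 < 9.210, we do not reject H₀.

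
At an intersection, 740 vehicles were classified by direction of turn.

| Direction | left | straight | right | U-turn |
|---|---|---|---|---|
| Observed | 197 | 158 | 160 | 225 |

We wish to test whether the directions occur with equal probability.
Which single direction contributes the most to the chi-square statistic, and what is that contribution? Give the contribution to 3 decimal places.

Expected count for each of the 4 categories: 740/4 = 185.
χ² = (197−185)²/185 + (158−185)²/185 + (160−185)²/185 + (225−185)²/185
   = 0.7784 + 3.9405 + 3.3784 + 8.6486
The largest term is for U-turn: 8.649.

U-turn, 8.649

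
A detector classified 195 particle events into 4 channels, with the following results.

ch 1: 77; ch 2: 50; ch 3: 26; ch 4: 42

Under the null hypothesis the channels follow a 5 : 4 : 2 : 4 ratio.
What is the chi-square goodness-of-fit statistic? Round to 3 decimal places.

4.215

Ratio total = 15. Expected counts: 195×5/15 = 65, 195×4/15 = 52, 195×2/15 = 26, 195×4/15 = 52.
cat         O        E   (O−E)²/E
ch 1       77       65     2.2154
ch 2       50       52     0.0769
ch 3       26       26     0.0000
ch 4       42       52     1.9231
Sum = 4.215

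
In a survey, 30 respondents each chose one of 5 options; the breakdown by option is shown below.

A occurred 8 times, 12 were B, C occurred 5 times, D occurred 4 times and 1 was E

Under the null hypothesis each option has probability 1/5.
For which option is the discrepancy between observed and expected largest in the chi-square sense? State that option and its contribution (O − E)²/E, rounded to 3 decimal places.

Expected count for each of the 5 categories: 30/5 = 6.
cat         O        E   (O−E)²/E
A           8        6     0.6667
B          12        6     6.0000
C           5        6     0.1667
D           4        6     0.6667
E           1        6     4.1667
The largest term is for B: 6.000.

B, 6.000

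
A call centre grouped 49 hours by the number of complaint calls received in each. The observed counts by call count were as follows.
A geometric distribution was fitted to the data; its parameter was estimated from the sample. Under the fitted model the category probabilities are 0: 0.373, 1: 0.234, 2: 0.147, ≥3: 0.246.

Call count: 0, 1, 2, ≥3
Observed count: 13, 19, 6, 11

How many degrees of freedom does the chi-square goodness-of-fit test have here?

There are k = 4 categories and 1 parameter estimated from the data, so df = 4 − 1 − 1 = 2.

2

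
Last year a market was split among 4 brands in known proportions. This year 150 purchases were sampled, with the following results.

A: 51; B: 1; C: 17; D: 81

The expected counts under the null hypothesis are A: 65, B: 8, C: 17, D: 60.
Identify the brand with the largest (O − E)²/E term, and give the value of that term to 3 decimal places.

D, 7.350

A: (51 − 65)²/65 = 196/65 = 3.0154
B: (1 − 8)²/8 = 49/8 = 6.1250
C: (17 − 17)²/17 = 0/17 = 0.0000
D: (81 − 60)²/60 = 441/60 = 7.3500
The largest term is for D: 7.350.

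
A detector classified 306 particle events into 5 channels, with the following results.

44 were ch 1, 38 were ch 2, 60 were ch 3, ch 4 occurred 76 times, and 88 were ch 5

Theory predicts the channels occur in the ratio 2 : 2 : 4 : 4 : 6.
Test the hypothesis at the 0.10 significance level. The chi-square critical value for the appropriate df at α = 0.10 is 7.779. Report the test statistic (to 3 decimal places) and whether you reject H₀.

Ratio total = 18. Expected counts: 306×2/18 = 34, 306×2/18 = 34, 306×4/18 = 68, 306×4/18 = 68, 306×6/18 = 102.
ch 1: (44 − 34)²/34 = 100/34 = 2.9412
ch 2: (38 − 34)²/34 = 16/34 = 0.4706
ch 3: (60 − 68)²/68 = 64/68 = 0.9412
ch 4: (76 − 68)²/68 = 64/68 = 0.9412
ch 5: (88 − 102)²/102 = 196/102 = 1.9216
Sum = 7.216
df = 4. Since 7.216 < 7.779, we do not reject H₀.

7.216; do not reject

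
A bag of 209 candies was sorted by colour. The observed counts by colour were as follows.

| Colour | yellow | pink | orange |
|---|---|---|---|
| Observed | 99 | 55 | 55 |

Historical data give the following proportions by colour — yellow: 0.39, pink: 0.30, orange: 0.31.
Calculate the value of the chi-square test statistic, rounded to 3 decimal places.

Expected counts E_i = n·p_i: 209×0.39 = 81.51, 209×0.30 = 62.7, 209×0.31 = 64.79.
χ² = (99−81.51)²/81.51 + (55−62.7)²/62.7 + (55−64.79)²/64.79
   = 3.7529 + 0.9456 + 1.4793
Sum = 6.178

6.178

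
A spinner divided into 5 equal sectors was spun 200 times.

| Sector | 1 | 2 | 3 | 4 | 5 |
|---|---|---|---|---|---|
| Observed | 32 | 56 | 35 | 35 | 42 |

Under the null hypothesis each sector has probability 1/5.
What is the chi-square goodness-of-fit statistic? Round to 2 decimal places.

9.35

Under H₀ each category has probability 1/5, so each expected count is 200/5 = 40.
cat         O        E   (O−E)²/E
1          32       40      1.600
2          56       40      6.400
3          35       40      0.625
4          35       40      0.625
5          42       40      0.100
Sum = 9.35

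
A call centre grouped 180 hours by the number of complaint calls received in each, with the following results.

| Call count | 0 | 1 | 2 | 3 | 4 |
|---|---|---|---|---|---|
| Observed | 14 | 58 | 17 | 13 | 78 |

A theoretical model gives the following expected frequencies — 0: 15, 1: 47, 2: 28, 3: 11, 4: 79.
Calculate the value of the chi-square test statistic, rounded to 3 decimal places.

7.339

χ² = (14−15)²/15 + (58−47)²/47 + (17−28)²/28 + (13−11)²/11 + (78−79)²/79
   = 0.0667 + 2.5745 + 4.3214 + 0.3636 + 0.0127
Sum = 7.339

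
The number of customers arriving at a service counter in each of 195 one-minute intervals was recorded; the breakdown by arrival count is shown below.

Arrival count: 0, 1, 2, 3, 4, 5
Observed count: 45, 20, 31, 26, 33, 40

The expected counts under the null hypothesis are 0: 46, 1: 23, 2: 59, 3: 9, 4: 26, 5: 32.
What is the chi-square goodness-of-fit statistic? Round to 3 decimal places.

49.697

cat         O        E   (O−E)²/E
0          45       46     0.0217
1          20       23     0.3913
2          31       59    13.2881
3          26        9    32.1111
4          33       26     1.8846
5          40       32     2.0000
Sum = 49.697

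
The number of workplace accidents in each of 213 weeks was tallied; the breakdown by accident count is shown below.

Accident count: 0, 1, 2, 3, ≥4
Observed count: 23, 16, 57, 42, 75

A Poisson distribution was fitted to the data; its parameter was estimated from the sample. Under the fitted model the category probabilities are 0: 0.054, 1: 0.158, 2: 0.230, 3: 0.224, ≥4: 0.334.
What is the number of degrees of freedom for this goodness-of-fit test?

There are k = 5 categories and 1 parameter estimated from the data, so df = 5 − 1 − 1 = 3.

3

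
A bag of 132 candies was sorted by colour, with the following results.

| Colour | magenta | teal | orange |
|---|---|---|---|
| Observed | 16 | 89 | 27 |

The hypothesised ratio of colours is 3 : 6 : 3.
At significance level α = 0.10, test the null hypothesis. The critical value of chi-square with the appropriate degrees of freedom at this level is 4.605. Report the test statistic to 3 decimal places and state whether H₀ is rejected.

17.864; reject

Ratio total = 12. Expected counts: 132×3/12 = 33, 132×6/12 = 66, 132×3/12 = 33.
cat          O        E   (O−E)²/E
magenta     16       33     8.7576
teal        89       66     8.0152
orange      27       33     1.0909
Sum = 17.864
df = 2. Since 17.864 > 4.605, we reject H₀.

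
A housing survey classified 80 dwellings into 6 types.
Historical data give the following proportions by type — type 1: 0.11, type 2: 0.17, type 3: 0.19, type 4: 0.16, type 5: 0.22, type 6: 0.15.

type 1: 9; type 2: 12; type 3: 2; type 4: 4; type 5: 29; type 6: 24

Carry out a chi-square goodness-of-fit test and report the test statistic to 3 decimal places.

37.090

Expected counts E_i = n·p_i: 80×0.11 = 8.8, 80×0.17 = 13.6, 80×0.19 = 15.2, 80×0.16 = 12.8, 80×0.22 = 17.6, 80×0.15 = 12.
χ² = (9−8.8)²/8.8 + (12−13.6)²/13.6 + (2−15.2)²/15.2 + (4−12.8)²/12.8 + (29−17.6)²/17.6 + (24−12)²/12
   = 0.0045 + 0.1882 + 11.4632 + 6.0500 + 7.3841 + 12.0000
Sum = 37.090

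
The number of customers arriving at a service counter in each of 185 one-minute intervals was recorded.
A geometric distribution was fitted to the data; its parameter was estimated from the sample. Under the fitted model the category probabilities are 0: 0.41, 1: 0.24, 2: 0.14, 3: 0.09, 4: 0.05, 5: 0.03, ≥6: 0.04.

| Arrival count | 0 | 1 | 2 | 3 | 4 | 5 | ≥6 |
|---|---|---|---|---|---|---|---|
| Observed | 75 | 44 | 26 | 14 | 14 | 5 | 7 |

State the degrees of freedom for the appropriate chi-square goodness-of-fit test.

5

There are k = 7 categories and 1 parameter estimated from the data, so df = 7 − 1 − 1 = 5.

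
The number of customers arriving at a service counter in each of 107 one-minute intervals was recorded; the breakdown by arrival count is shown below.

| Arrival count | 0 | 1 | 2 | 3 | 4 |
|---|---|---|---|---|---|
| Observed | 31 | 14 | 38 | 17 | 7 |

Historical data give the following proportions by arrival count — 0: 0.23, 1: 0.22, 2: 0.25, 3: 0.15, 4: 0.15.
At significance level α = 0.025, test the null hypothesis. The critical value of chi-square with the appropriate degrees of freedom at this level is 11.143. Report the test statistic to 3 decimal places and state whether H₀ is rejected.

Expected counts E_i = n·p_i: 107×0.23 = 24.61, 107×0.22 = 23.54, 107×0.25 = 26.75, 107×0.15 = 16.05, 107×0.15 = 16.05.
χ² = (31−24.61)²/24.61 + (14−23.54)²/23.54 + (38−26.75)²/26.75 + (17−16.05)²/16.05 + (7−16.05)²/16.05
   = 1.6592 + 3.8663 + 4.7313 + 0.0562 + 5.1030
Sum = 15.416
df = 4. Since 15.416 > 11.143, we reject H₀.

15.416; reject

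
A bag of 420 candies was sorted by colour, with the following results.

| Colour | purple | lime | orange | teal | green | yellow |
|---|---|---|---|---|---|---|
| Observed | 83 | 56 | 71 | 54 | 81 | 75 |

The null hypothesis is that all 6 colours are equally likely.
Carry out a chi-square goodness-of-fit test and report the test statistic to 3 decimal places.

Expected count for each of the 6 categories: 420/6 = 70.
cat         O        E   (O−E)²/E
purple     83       70     2.4143
lime       56       70     2.8000
orange     71       70     0.0143
teal       54       70     3.6571
green      81       70     1.7286
yellow     75       70     0.3571
Sum = 10.971

10.971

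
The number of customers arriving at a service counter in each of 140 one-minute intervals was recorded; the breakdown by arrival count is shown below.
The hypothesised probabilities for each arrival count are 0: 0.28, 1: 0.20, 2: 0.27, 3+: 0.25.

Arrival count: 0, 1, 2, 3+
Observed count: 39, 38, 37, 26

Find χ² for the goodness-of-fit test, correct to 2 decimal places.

Expected counts E_i = n·p_i: 140×0.28 = 39.2, 140×0.20 = 28, 140×0.27 = 37.8, 140×0.25 = 35.
cat         O        E   (O−E)²/E
0          39     39.2      0.001
1          38       28      3.571
2          37     37.8      0.017
3+         26       35      2.314
Sum = 5.90

5.90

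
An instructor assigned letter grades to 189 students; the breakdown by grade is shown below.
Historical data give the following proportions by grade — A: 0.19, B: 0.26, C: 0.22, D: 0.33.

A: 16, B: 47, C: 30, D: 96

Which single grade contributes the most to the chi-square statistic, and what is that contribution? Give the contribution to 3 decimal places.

Expected counts E_i = n·p_i: 189×0.19 = 35.91, 189×0.26 = 49.14, 189×0.22 = 41.58, 189×0.33 = 62.37.
A: (16 − 35.91)²/35.91 = 396.4081/35.91 = 11.0389
B: (47 − 49.14)²/49.14 = 4.5796/49.14 = 0.0932
C: (30 − 41.58)²/41.58 = 134.0964/41.58 = 3.2250
D: (96 − 62.37)²/62.37 = 1130.9769/62.37 = 18.1333
The largest term is for D: 18.133.

D, 18.133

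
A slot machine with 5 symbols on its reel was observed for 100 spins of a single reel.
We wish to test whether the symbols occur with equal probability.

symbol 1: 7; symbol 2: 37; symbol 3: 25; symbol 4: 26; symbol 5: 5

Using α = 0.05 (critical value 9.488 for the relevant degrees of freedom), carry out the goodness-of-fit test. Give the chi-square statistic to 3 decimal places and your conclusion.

37.200; reject

Under H₀ each category has probability 1/5, so each expected count is 100/5 = 20.
χ² = (7−20)²/20 + (37−20)²/20 + (25−20)²/20 + (26−20)²/20 + (5−20)²/20
   = 8.4500 + 14.4500 + 1.2500 + 1.8000 + 11.2500
Sum = 37.200
df = 4. Since 37.200 > 9.488, we reject H₀.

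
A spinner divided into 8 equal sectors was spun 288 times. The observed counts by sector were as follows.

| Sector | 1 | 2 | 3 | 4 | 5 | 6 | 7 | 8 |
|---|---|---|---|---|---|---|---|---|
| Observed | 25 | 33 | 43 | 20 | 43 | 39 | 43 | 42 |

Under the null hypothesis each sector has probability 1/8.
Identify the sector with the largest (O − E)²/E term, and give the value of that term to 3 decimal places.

Under H₀ each category has probability 1/8, so each expected count is 288/8 = 36.
cat         O        E   (O−E)²/E
1          25       36     3.3611
2          33       36     0.2500
3          43       36     1.3611
4          20       36     7.1111
5          43       36     1.3611
6          39       36     0.2500
7          43       36     1.3611
8          42       36     1.0000
The largest term is for 4: 7.111.

4, 7.111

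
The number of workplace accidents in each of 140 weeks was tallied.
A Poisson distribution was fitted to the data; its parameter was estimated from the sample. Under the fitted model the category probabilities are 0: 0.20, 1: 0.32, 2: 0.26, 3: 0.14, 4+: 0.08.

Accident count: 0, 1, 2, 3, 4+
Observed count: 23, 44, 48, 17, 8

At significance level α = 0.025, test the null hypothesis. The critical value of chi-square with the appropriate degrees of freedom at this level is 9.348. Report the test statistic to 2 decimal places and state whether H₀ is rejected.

5.86; do not reject

Expected counts E_i = n·p_i: 140×0.20 = 28, 140×0.32 = 44.8, 140×0.26 = 36.4, 140×0.14 = 19.6, 140×0.08 = 11.2.
cat         O        E   (O−E)²/E
0          23       28      0.893
1          44     44.8      0.014
2          48     36.4      3.697
3          17     19.6      0.345
4+          8     11.2      0.914
Sum = 5.86
df = 3. Since 5.86 < 9.348, we do not reject H₀.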